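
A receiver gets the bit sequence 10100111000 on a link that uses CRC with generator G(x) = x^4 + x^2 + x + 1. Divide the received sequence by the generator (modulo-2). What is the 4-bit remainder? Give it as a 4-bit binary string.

1011

Modulo-2 division of 10100111000 by 10111:
  pos 0: 10100 XOR 10111 = 00011
  pos 3: 11111 XOR 10111 = 01000
  pos 4: 10000 XOR 10111 = 00111
  pos 6: 11100 XOR 10111 = 01011
Remainder = 1011 (nonzero — an error is detected).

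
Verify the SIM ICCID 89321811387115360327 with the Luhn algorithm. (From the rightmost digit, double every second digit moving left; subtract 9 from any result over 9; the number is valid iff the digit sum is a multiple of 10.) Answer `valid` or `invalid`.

valid

From the right, keep odd positions and double even positions (subtract 9 from any doubled value over 9):
  doubled (positions 2,4,...): 4 0 6 2 5 6 2 2 6 7 → sum 40
  kept (positions 1,3,...): 7 3 6 5 1 8 1 8 2 9 → sum 50
Total = 90.
90 mod 10 = 0, so the number is valid.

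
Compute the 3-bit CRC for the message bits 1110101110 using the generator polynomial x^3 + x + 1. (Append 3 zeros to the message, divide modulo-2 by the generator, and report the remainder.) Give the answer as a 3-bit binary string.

100

Append 3 zeros: 1110101110000. Divide by 1011 (XOR where the leading bit is 1):
  pos 0: 1110 XOR 1011 = 0101
  pos 1: 1011 XOR 1011 = 0000
  pos 6: 1110 XOR 1011 = 0101
  pos 7: 1010 XOR 1011 = 0001
Remainder (last 3 bits) = 100. This is the CRC / FCS.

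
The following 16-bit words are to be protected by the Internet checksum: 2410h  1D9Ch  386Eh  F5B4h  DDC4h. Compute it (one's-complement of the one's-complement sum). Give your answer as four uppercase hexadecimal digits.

B26B

One's-complement addition (fold any carry out of bit 15 back into bit 0):
  0x2410 + 0x1D9C = 0x041AC
  0x41AC + 0x386E = 0x07A1A
  0x7A1A + 0xF5B4 = 0x16FCE → wrap carry → 0x6FCF
  0x6FCF + 0xDDC4 = 0x14D93 → wrap carry → 0x4D94
One's-complement sum = 0x4D94.
Checksum = ~0x4D94 & 0xFFFF = 0xB26B.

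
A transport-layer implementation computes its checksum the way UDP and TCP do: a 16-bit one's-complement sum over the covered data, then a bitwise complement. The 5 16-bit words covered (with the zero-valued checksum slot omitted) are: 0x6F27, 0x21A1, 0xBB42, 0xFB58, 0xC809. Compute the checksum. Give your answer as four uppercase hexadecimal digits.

F091

One's-complement addition (fold any carry out of bit 15 back into bit 0):
  0x6F27 + 0x21A1 = 0x090C8
  0x90C8 + 0xBB42 = 0x14C0A → wrap carry → 0x4C0B
  0x4C0B + 0xFB58 = 0x14763 → wrap carry → 0x4764
  0x4764 + 0xC809 = 0x10F6D → wrap carry → 0x0F6E
One's-complement sum = 0x0F6E.
Checksum = ~0x0F6E & 0xFFFF = 0xF091.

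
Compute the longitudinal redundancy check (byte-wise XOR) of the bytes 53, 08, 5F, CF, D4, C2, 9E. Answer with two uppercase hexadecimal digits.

XOR the bytes together:
  start with 0x53
  0x53 ⊕ 0x08 = 0x5B
  0x5B ⊕ 0x5F = 0x04
  0x04 ⊕ 0xCF = 0xCB
  0xCB ⊕ 0xD4 = 0x1F
  0x1F ⊕ 0xC2 = 0xDD
  0xDD ⊕ 0x9E = 0x43

43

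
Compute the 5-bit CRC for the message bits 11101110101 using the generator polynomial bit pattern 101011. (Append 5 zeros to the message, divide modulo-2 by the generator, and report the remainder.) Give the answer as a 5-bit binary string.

Append 5 zeros: 1110111010100000. Divide by 101011 (XOR where the leading bit is 1):
  pos 0: 111011 XOR 101011 = 010000
  pos 1: 100001 XOR 101011 = 001010
  pos 3: 101001 XOR 101011 = 000010
  pos 7: 100100 XOR 101011 = 001111
  pos 9: 111100 XOR 101011 = 010111
  pos 10: 101110 XOR 101011 = 000101
Remainder (last 5 bits) = 00101. This is the CRC / FCS.

00101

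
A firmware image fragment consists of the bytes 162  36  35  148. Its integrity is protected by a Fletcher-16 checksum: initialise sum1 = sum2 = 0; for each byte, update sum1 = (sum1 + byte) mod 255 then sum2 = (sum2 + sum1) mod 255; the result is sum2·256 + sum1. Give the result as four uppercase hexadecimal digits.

D17E

Running sums (mod 255):
  after byte 0 (162): sum1=162, sum2=162
  after byte 1 (36): sum1=198, sum2=105
  after byte 2 (35): sum1=233, sum2=83
  after byte 3 (148): sum1=126, sum2=209
Checksum = sum2·256 + sum1 = 209·256 + 126 = 53630 = 0xD17E.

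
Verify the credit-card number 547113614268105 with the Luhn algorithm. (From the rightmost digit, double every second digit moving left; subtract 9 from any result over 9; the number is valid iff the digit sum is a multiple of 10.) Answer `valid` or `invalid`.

invalid

From the right, keep odd positions and double even positions (subtract 9 from any doubled value over 9):
  doubled (positions 2,4,...): 0 7 4 2 6 2 8 → sum 29
  kept (positions 1,3,...): 5 1 6 4 6 1 7 5 → sum 35
Total = 64.
64 mod 10 = 4, so the number is invalid.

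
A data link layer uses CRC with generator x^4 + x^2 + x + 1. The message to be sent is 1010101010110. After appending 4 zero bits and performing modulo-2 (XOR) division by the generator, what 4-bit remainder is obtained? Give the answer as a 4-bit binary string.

Append 4 zeros: 10101010101100000. Divide by 10111 (XOR where the leading bit is 1):
  pos 0: 10101 XOR 10111 = 00010
  pos 3: 10010 XOR 10111 = 00101
  pos 5: 10110 XOR 10111 = 00001
  pos 9: 11100 XOR 10111 = 01011
  pos 10: 10110 XOR 10111 = 00001
Remainder (last 4 bits) = 0100. This is the CRC / FCS.

0100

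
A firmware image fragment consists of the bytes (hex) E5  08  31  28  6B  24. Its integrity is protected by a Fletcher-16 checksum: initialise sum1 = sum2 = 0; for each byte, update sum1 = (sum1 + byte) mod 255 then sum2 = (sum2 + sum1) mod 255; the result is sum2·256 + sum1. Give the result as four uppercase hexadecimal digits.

Running sums (mod 255):
  after byte 0 (E5): sum1=229, sum2=229
  after byte 1 (08): sum1=237, sum2=211
  after byte 2 (31): sum1=31, sum2=242
  after byte 3 (28): sum1=71, sum2=58
  after byte 4 (6B): sum1=178, sum2=236
  after byte 5 (24): sum1=214, sum2=195
Checksum = sum2·256 + sum1 = 195·256 + 214 = 50134 = 0xC3D6.

C3D6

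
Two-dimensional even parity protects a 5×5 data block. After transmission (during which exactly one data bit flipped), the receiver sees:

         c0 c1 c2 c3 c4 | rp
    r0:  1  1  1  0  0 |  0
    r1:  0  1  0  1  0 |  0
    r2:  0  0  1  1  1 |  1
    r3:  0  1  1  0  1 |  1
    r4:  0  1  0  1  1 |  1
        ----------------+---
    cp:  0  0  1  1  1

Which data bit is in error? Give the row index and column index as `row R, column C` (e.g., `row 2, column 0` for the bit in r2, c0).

Recompute each row's even parity and compare to rp:
  r0: data parity 1, sent rp 0 → mismatch
  r1: data parity 0, sent rp 0 → ok
  r2: data parity 1, sent rp 1 → ok
  r3: data parity 1, sent rp 1 → ok
  r4: data parity 1, sent rp 1 → ok
Recompute each column's even parity and compare to cp:
  c0: data parity 1, sent cp 0 → mismatch
  c1: data parity 0, sent cp 0 → ok
  c2: data parity 1, sent cp 1 → ok
  c3: data parity 1, sent cp 1 → ok
  c4: data parity 1, sent cp 1 → ok
Exactly one row (r0) and one column (c0) fail → the flipped bit is at their intersection.

row 0, column 0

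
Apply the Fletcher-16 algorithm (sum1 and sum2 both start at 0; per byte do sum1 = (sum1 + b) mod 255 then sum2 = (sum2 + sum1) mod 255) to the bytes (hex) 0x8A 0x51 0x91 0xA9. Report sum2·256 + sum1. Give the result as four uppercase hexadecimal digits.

EA17

Running sums (mod 255):
  after byte 0 (0x8A): sum1=138, sum2=138
  after byte 1 (0x51): sum1=219, sum2=102
  after byte 2 (0x91): sum1=109, sum2=211
  after byte 3 (0xA9): sum1=23, sum2=234
Checksum = sum2·256 + sum1 = 234·256 + 23 = 59927 = 0xEA17.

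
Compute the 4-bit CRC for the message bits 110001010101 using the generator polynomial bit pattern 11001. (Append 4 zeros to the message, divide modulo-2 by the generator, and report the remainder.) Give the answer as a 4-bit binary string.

Append 4 zeros: 1100010101010000. Divide by 11001 (XOR where the leading bit is 1):
  pos 0: 11000 XOR 11001 = 00001
  pos 4: 11010 XOR 11001 = 00011
  pos 7: 11101 XOR 11001 = 00100
  pos 9: 10000 XOR 11001 = 01001
  pos 10: 10010 XOR 11001 = 01011
  pos 11: 10110 XOR 11001 = 01111
Remainder (last 4 bits) = 1111. This is the CRC / FCS.

1111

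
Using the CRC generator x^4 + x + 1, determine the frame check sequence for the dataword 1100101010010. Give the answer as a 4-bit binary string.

Append 4 zeros: 11001010100100000. Divide by 10011 (XOR where the leading bit is 1):
  pos 0: 11001 XOR 10011 = 01010
  pos 1: 10100 XOR 10011 = 00111
  pos 3: 11110 XOR 10011 = 01101
  pos 4: 11011 XOR 10011 = 01000
  pos 5: 10000 XOR 10011 = 00011
  pos 8: 11010 XOR 10011 = 01001
  pos 9: 10010 XOR 10011 = 00001
Remainder (last 4 bits) = 1000. This is the CRC / FCS.

1000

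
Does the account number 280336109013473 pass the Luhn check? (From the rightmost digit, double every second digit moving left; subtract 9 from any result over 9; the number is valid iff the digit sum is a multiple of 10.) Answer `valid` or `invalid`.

valid

From the right, keep odd positions and double even positions (subtract 9 from any doubled value over 9):
  doubled (positions 2,4,...): 5 6 0 0 3 6 7 → sum 27
  kept (positions 1,3,...): 3 4 1 9 1 3 0 2 → sum 23
Total = 50.
50 mod 10 = 0, so the number is valid.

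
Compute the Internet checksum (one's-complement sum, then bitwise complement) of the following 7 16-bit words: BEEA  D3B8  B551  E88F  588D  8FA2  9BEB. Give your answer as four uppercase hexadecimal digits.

4B5F

One's-complement addition (fold any carry out of bit 15 back into bit 0):
  0xBEEA + 0xD3B8 = 0x192A2 → wrap carry → 0x92A3
  0x92A3 + 0xB551 = 0x147F4 → wrap carry → 0x47F5
  0x47F5 + 0xE88F = 0x13084 → wrap carry → 0x3085
  0x3085 + 0x588D = 0x08912
  0x8912 + 0x8FA2 = 0x118B4 → wrap carry → 0x18B5
  0x18B5 + 0x9BEB = 0x0B4A0
One's-complement sum = 0xB4A0.
Checksum = ~0xB4A0 & 0xFFFF = 0x4B5F.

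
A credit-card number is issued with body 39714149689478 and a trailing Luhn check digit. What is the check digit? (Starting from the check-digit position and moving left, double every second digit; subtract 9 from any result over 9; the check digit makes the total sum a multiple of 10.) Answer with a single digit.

Partial digits right→left: 8 7 4 9 8 6 9 4 1 4 1 7 9 3
Double every second digit counting from the check-digit position (so the 1st, 3rd, 5th, ... of the partial from the right).
  doubled (with −9 where >9): 7 8 7 9 2 2 9 → sum 44
  kept as-is: 7 9 6 4 4 7 3 → sum 40
Total = 44 + 40 = 84.
Check digit = (10 − (84 mod 10)) mod 10 = 6.

6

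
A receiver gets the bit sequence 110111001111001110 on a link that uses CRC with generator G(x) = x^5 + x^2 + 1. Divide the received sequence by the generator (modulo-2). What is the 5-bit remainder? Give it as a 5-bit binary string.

Modulo-2 division of 110111001111001110 by 100101:
  pos 0: 110111 XOR 100101 = 010010
  pos 1: 100100 XOR 100101 = 000001
  pos 6: 101111 XOR 100101 = 001010
  pos 8: 101000 XOR 100101 = 001101
  pos 10: 110111 XOR 100101 = 010010
  pos 11: 100101 XOR 100101 = 000000
Remainder = 00000 (zero — the frame passes the CRC check).

00000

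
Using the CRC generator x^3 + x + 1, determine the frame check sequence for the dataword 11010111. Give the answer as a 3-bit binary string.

Append 3 zeros: 11010111000. Divide by 1011 (XOR where the leading bit is 1):
  pos 0: 1101 XOR 1011 = 0110
  pos 1: 1100 XOR 1011 = 0111
  pos 2: 1111 XOR 1011 = 0100
  pos 3: 1001 XOR 1011 = 0010
  pos 5: 1010 XOR 1011 = 0001
Remainder (last 3 bits) = 100. This is the CRC / FCS.

100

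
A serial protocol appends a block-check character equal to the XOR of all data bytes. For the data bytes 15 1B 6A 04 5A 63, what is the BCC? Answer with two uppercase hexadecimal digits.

XOR the bytes together:
  start with 0x15
  0x15 ⊕ 0x1B = 0x0E
  0x0E ⊕ 0x6A = 0x64
  0x64 ⊕ 0x04 = 0x60
  0x60 ⊕ 0x5A = 0x3A
  0x3A ⊕ 0x63 = 0x59

59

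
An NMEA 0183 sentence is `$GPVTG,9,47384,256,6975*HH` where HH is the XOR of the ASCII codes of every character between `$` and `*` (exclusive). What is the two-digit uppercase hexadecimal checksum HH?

XOR the ASCII codes of the payload characters:
  'G' = 0x47 → acc = 0x47
  'P' = 0x50 → acc = 0x17
  'V' = 0x56 → acc = 0x41
  'T' = 0x54 → acc = 0x15
  'G' = 0x47 → acc = 0x52
  ',' = 0x2C → acc = 0x7E
  '9' = 0x39 → acc = 0x47
  ',' = 0x2C → acc = 0x6B
  '4' = 0x34 → acc = 0x5F
  '7' = 0x37 → acc = 0x68
  '3' = 0x33 → acc = 0x5B
  '8' = 0x38 → acc = 0x63
  '4' = 0x34 → acc = 0x57
  ',' = 0x2C → acc = 0x7B
  '2' = 0x32 → acc = 0x49
  '5' = 0x35 → acc = 0x7C
  '6' = 0x36 → acc = 0x4A
  ',' = 0x2C → acc = 0x66
  '6' = 0x36 → acc = 0x50
  '9' = 0x39 → acc = 0x69
  '7' = 0x37 → acc = 0x5E
  '5' = 0x35 → acc = 0x6B
Checksum = 0x6B.

6B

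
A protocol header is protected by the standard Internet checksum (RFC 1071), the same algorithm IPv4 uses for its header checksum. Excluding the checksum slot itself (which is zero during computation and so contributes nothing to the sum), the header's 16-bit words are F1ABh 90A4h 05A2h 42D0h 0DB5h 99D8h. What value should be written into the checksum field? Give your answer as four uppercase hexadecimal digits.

One's-complement addition (fold any carry out of bit 15 back into bit 0):
  0xF1AB + 0x90A4 = 0x1824F → wrap carry → 0x8250
  0x8250 + 0x05A2 = 0x087F2
  0x87F2 + 0x42D0 = 0x0CAC2
  0xCAC2 + 0x0DB5 = 0x0D877
  0xD877 + 0x99D8 = 0x1724F → wrap carry → 0x7250
One's-complement sum = 0x7250.
Checksum = ~0x7250 & 0xFFFF = 0x8DAF.

8DAF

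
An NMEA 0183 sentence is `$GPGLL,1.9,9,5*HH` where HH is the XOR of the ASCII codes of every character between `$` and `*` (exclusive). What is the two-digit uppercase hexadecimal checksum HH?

XOR the ASCII codes of the payload characters:
  'G' = 0x47 → acc = 0x47
  'P' = 0x50 → acc = 0x17
  'G' = 0x47 → acc = 0x50
  'L' = 0x4C → acc = 0x1C
  'L' = 0x4C → acc = 0x50
  ',' = 0x2C → acc = 0x7C
  '1' = 0x31 → acc = 0x4D
  '.' = 0x2E → acc = 0x63
  '9' = 0x39 → acc = 0x5A
  ',' = 0x2C → acc = 0x76
  '9' = 0x39 → acc = 0x4F
  ',' = 0x2C → acc = 0x63
  '5' = 0x35 → acc = 0x56
Checksum = 0x56.

56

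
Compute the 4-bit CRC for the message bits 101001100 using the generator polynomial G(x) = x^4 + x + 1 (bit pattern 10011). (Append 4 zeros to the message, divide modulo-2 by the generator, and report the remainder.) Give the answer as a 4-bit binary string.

Append 4 zeros: 1010011000000. Divide by 10011 (XOR where the leading bit is 1):
  pos 0: 10100 XOR 10011 = 00111
  pos 2: 11111 XOR 10011 = 01100
  pos 3: 11000 XOR 10011 = 01011
  pos 4: 10110 XOR 10011 = 00101
  pos 6: 10100 XOR 10011 = 00111
  pos 8: 11100 XOR 10011 = 01111
Remainder (last 4 bits) = 1111. This is the CRC / FCS.

1111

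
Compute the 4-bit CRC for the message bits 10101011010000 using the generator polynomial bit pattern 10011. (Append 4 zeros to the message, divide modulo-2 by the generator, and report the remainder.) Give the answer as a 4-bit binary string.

0100

Append 4 zeros: 101010110100000000. Divide by 10011 (XOR where the leading bit is 1):
  pos 0: 10101 XOR 10011 = 00110
  pos 2: 11001 XOR 10011 = 01010
  pos 3: 10101 XOR 10011 = 00110
  pos 5: 11001 XOR 10011 = 01010
  pos 6: 10100 XOR 10011 = 00111
  pos 8: 11100 XOR 10011 = 01111
  pos 9: 11110 XOR 10011 = 01101
  pos 10: 11010 XOR 10011 = 01001
  pos 11: 10010 XOR 10011 = 00001
Remainder (last 4 bits) = 0100. This is the CRC / FCS.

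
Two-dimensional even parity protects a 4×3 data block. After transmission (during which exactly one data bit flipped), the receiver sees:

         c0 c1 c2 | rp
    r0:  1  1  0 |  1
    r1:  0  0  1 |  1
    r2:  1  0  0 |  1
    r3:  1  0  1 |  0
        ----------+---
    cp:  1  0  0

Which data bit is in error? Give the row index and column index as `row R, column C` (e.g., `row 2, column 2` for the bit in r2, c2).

row 0, column 1

Recompute each row's even parity and compare to rp:
  r0: data parity 0, sent rp 1 → mismatch
  r1: data parity 1, sent rp 1 → ok
  r2: data parity 1, sent rp 1 → ok
  r3: data parity 0, sent rp 0 → ok
Recompute each column's even parity and compare to cp:
  c0: data parity 1, sent cp 1 → ok
  c1: data parity 1, sent cp 0 → mismatch
  c2: data parity 0, sent cp 0 → ok
Exactly one row (r0) and one column (c1) fail → the flipped bit is at their intersection.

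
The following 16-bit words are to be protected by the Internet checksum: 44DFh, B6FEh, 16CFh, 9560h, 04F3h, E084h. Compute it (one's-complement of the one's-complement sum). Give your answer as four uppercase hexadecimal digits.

727A

One's-complement addition (fold any carry out of bit 15 back into bit 0):
  0x44DF + 0xB6FE = 0x0FBDD
  0xFBDD + 0x16CF = 0x112AC → wrap carry → 0x12AD
  0x12AD + 0x9560 = 0x0A80D
  0xA80D + 0x04F3 = 0x0AD00
  0xAD00 + 0xE084 = 0x18D84 → wrap carry → 0x8D85
One's-complement sum = 0x8D85.
Checksum = ~0x8D85 & 0xFFFF = 0x727A.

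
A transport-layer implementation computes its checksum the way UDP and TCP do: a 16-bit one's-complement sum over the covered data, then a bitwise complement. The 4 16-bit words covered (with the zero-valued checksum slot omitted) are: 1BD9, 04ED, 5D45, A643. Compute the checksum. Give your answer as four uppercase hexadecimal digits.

One's-complement addition (fold any carry out of bit 15 back into bit 0):
  0x1BD9 + 0x04ED = 0x020C6
  0x20C6 + 0x5D45 = 0x07E0B
  0x7E0B + 0xA643 = 0x1244E → wrap carry → 0x244F
One's-complement sum = 0x244F.
Checksum = ~0x244F & 0xFFFF = 0xDBB0.

DBB0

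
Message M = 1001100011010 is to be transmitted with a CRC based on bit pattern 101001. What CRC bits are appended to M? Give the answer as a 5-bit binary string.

11011

Append 5 zeros: 100110001101000000. Divide by 101001 (XOR where the leading bit is 1):
  pos 0: 100110 XOR 101001 = 001111
  pos 2: 111100 XOR 101001 = 010101
  pos 3: 101011 XOR 101001 = 000010
  pos 7: 101010 XOR 101001 = 000011
  pos 11: 110000 XOR 101001 = 011001
  pos 12: 110010 XOR 101001 = 011011
Remainder (last 5 bits) = 11011. This is the CRC / FCS.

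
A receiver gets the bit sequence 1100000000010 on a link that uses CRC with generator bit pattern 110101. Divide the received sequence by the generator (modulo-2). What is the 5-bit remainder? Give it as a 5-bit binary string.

Modulo-2 division of 1100000000010 by 110101:
  pos 0: 110000 XOR 110101 = 000101
  pos 3: 101000 XOR 110101 = 011101
  pos 4: 111010 XOR 110101 = 001111
  pos 6: 111101 XOR 110101 = 001000
Remainder = 10000 (nonzero — an error is detected).

10000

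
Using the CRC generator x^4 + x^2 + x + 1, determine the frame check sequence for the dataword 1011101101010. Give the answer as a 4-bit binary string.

0011

Append 4 zeros: 10111011010100000. Divide by 10111 (XOR where the leading bit is 1):
  pos 0: 10111 XOR 10111 = 00000
  pos 6: 11010 XOR 10111 = 01101
  pos 7: 11011 XOR 10111 = 01100
  pos 8: 11000 XOR 10111 = 01111
  pos 9: 11110 XOR 10111 = 01001
  pos 10: 10010 XOR 10111 = 00101
  pos 12: 10100 XOR 10111 = 00011
Remainder (last 4 bits) = 0011. This is the CRC / FCS.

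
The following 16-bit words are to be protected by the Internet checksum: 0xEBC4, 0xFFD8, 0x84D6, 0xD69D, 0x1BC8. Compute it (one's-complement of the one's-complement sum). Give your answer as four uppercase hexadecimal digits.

One's-complement addition (fold any carry out of bit 15 back into bit 0):
  0xEBC4 + 0xFFD8 = 0x1EB9C → wrap carry → 0xEB9D
  0xEB9D + 0x84D6 = 0x17073 → wrap carry → 0x7074
  0x7074 + 0xD69D = 0x14711 → wrap carry → 0x4712
  0x4712 + 0x1BC8 = 0x062DA
One's-complement sum = 0x62DA.
Checksum = ~0x62DA & 0xFFFF = 0x9D25.

9D25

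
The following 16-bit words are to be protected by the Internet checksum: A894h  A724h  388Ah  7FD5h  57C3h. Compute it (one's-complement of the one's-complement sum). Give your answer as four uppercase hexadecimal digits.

One's-complement addition (fold any carry out of bit 15 back into bit 0):
  0xA894 + 0xA724 = 0x14FB8 → wrap carry → 0x4FB9
  0x4FB9 + 0x388A = 0x08843
  0x8843 + 0x7FD5 = 0x10818 → wrap carry → 0x0819
  0x0819 + 0x57C3 = 0x05FDC
One's-complement sum = 0x5FDC.
Checksum = ~0x5FDC & 0xFFFF = 0xA023.

A023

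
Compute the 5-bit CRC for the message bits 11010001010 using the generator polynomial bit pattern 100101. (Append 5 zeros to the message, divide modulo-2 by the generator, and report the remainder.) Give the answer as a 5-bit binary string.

01011

Append 5 zeros: 1101000101000000. Divide by 100101 (XOR where the leading bit is 1):
  pos 0: 110100 XOR 100101 = 010001
  pos 1: 100010 XOR 100101 = 000111
  pos 4: 111101 XOR 100101 = 011000
  pos 5: 110000 XOR 100101 = 010101
  pos 6: 101010 XOR 100101 = 001111
  pos 8: 111100 XOR 100101 = 011001
  pos 9: 110010 XOR 100101 = 010111
  pos 10: 101110 XOR 100101 = 001011
Remainder (last 5 bits) = 01011. This is the CRC / FCS.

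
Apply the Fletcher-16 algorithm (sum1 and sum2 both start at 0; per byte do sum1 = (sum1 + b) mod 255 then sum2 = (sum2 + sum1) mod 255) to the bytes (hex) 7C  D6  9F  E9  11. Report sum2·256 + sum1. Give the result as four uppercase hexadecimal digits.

8DED

Running sums (mod 255):
  after byte 0 (7C): sum1=124, sum2=124
  after byte 1 (D6): sum1=83, sum2=207
  after byte 2 (9F): sum1=242, sum2=194
  after byte 3 (E9): sum1=220, sum2=159
  after byte 4 (11): sum1=237, sum2=141
Checksum = sum2·256 + sum1 = 141·256 + 237 = 36333 = 0x8DED.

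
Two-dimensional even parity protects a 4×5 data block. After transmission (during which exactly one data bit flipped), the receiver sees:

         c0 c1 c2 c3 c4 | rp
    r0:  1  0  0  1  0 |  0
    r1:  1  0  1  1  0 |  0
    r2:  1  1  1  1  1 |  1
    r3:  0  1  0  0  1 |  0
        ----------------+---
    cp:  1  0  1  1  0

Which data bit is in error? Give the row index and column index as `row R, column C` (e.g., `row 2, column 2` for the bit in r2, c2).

Recompute each row's even parity and compare to rp:
  r0: data parity 0, sent rp 0 → ok
  r1: data parity 1, sent rp 0 → mismatch
  r2: data parity 1, sent rp 1 → ok
  r3: data parity 0, sent rp 0 → ok
Recompute each column's even parity and compare to cp:
  c0: data parity 1, sent cp 1 → ok
  c1: data parity 0, sent cp 0 → ok
  c2: data parity 0, sent cp 1 → mismatch
  c3: data parity 1, sent cp 1 → ok
  c4: data parity 0, sent cp 0 → ok
Exactly one row (r1) and one column (c2) fail → the flipped bit is at their intersection.

row 1, column 2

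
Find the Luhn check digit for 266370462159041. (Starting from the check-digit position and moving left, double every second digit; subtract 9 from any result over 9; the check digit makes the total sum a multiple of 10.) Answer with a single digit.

Partial digits right→left: 1 4 0 9 5 1 2 6 4 0 7 3 6 6 2
Double every second digit counting from the check-digit position (so the 1st, 3rd, 5th, ... of the partial from the right).
  doubled (with −9 where >9): 2 0 1 4 8 5 3 4 → sum 27
  kept as-is: 4 9 1 6 0 3 6 → sum 29
Total = 27 + 29 = 56.
Check digit = (10 − (56 mod 10)) mod 10 = 4.

4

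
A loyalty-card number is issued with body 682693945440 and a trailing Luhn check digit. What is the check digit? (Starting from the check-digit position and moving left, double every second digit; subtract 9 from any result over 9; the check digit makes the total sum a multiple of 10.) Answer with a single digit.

Partial digits right→left: 0 4 4 5 4 9 3 9 6 2 8 6
Double every second digit counting from the check-digit position (so the 1st, 3rd, 5th, ... of the partial from the right).
  doubled (with −9 where >9): 0 8 8 6 3 7 → sum 32
  kept as-is: 4 5 9 9 2 6 → sum 35
Total = 32 + 35 = 67.
Check digit = (10 − (67 mod 10)) mod 10 = 3.

3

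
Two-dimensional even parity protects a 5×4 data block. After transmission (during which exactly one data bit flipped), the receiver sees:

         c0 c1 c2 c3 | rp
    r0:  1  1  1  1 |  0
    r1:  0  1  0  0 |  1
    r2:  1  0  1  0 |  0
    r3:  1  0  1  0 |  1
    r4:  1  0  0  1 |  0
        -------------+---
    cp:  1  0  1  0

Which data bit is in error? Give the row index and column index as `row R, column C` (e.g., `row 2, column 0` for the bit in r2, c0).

Recompute each row's even parity and compare to rp:
  r0: data parity 0, sent rp 0 → ok
  r1: data parity 1, sent rp 1 → ok
  r2: data parity 0, sent rp 0 → ok
  r3: data parity 0, sent rp 1 → mismatch
  r4: data parity 0, sent rp 0 → ok
Recompute each column's even parity and compare to cp:
  c0: data parity 0, sent cp 1 → mismatch
  c1: data parity 0, sent cp 0 → ok
  c2: data parity 1, sent cp 1 → ok
  c3: data parity 0, sent cp 0 → ok
Exactly one row (r3) and one column (c0) fail → the flipped bit is at their intersection.

row 3, column 0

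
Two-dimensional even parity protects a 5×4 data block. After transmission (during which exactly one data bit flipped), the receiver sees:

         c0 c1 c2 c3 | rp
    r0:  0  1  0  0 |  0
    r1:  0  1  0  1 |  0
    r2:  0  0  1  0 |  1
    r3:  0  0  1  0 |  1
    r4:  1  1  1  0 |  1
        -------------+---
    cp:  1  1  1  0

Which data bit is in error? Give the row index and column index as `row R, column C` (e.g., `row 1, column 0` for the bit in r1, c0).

Recompute each row's even parity and compare to rp:
  r0: data parity 1, sent rp 0 → mismatch
  r1: data parity 0, sent rp 0 → ok
  r2: data parity 1, sent rp 1 → ok
  r3: data parity 1, sent rp 1 → ok
  r4: data parity 1, sent rp 1 → ok
Recompute each column's even parity and compare to cp:
  c0: data parity 1, sent cp 1 → ok
  c1: data parity 1, sent cp 1 → ok
  c2: data parity 1, sent cp 1 → ok
  c3: data parity 1, sent cp 0 → mismatch
Exactly one row (r0) and one column (c3) fail → the flipped bit is at their intersection.

row 0, column 3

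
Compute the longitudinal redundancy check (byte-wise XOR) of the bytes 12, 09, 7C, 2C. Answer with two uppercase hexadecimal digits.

XOR the bytes together:
  start with 0x12
  0x12 ⊕ 0x09 = 0x1B
  0x1B ⊕ 0x7C = 0x67
  0x67 ⊕ 0x2C = 0x4B

4B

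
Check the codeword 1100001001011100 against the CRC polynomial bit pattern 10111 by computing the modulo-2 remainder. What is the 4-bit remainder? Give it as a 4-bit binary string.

0111

Modulo-2 division of 1100001001011100 by 10111:
  pos 0: 11000 XOR 10111 = 01111
  pos 1: 11110 XOR 10111 = 01001
  pos 2: 10011 XOR 10111 = 00100
  pos 4: 10000 XOR 10111 = 00111
  pos 6: 11110 XOR 10111 = 01001
  pos 7: 10011 XOR 10111 = 00100
  pos 9: 10011 XOR 10111 = 00100
  pos 11: 10000 XOR 10111 = 00111
Remainder = 0111 (nonzero — an error is detected).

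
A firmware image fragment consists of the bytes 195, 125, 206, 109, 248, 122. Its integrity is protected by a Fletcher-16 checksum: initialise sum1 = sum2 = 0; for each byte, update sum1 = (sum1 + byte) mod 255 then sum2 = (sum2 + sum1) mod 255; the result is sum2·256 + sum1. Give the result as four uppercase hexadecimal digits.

F9F0

Running sums (mod 255):
  after byte 0 (195): sum1=195, sum2=195
  after byte 1 (125): sum1=65, sum2=5
  after byte 2 (206): sum1=16, sum2=21
  after byte 3 (109): sum1=125, sum2=146
  after byte 4 (248): sum1=118, sum2=9
  after byte 5 (122): sum1=240, sum2=249
Checksum = sum2·256 + sum1 = 249·256 + 240 = 63984 = 0xF9F0.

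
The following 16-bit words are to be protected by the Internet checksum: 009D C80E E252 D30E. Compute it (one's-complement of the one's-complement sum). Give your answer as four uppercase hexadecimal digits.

81F2

One's-complement addition (fold any carry out of bit 15 back into bit 0):
  0x009D + 0xC80E = 0x0C8AB
  0xC8AB + 0xE252 = 0x1AAFD → wrap carry → 0xAAFE
  0xAAFE + 0xD30E = 0x17E0C → wrap carry → 0x7E0D
One's-complement sum = 0x7E0D.
Checksum = ~0x7E0D & 0xFFFF = 0x81F2.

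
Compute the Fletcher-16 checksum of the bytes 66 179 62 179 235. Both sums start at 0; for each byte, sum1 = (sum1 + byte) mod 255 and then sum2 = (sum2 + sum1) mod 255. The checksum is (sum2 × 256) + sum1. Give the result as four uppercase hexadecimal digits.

Running sums (mod 255):
  after byte 0 (66): sum1=66, sum2=66
  after byte 1 (179): sum1=245, sum2=56
  after byte 2 (62): sum1=52, sum2=108
  after byte 3 (179): sum1=231, sum2=84
  after byte 4 (235): sum1=211, sum2=40
Checksum = sum2·256 + sum1 = 40·256 + 211 = 10451 = 0x28D3.

28D3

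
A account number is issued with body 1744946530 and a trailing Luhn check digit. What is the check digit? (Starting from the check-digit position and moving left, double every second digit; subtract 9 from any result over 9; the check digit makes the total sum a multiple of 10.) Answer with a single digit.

Partial digits right→left: 0 3 5 6 4 9 4 4 7 1
Double every second digit counting from the check-digit position (so the 1st, 3rd, 5th, ... of the partial from the right).
  doubled (with −9 where >9): 0 1 8 8 5 → sum 22
  kept as-is: 3 6 9 4 1 → sum 23
Total = 22 + 23 = 45.
Check digit = (10 − (45 mod 10)) mod 10 = 5.

5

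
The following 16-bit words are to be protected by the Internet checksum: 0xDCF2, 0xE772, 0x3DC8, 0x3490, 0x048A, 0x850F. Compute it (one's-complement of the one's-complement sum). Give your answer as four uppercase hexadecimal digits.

One's-complement addition (fold any carry out of bit 15 back into bit 0):
  0xDCF2 + 0xE772 = 0x1C464 → wrap carry → 0xC465
  0xC465 + 0x3DC8 = 0x1022D → wrap carry → 0x022E
  0x022E + 0x3490 = 0x036BE
  0x36BE + 0x048A = 0x03B48
  0x3B48 + 0x850F = 0x0C057
One's-complement sum = 0xC057.
Checksum = ~0xC057 & 0xFFFF = 0x3FA8.

3FA8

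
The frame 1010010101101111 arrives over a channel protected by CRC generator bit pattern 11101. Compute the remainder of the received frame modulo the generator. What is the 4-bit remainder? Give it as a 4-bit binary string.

Modulo-2 division of 1010010101101111 by 11101:
  pos 0: 10100 XOR 11101 = 01001
  pos 1: 10011 XOR 11101 = 01110
  pos 2: 11100 XOR 11101 = 00001
  pos 6: 11011 XOR 11101 = 00110
  pos 8: 11001 XOR 11101 = 00100
  pos 10: 10011 XOR 11101 = 01110
  pos 11: 11101 XOR 11101 = 00000
Remainder = 0000 (zero — the frame passes the CRC check).

0000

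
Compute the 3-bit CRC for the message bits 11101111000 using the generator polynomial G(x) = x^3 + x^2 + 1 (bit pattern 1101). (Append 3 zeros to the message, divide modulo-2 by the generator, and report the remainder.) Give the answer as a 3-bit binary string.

Append 3 zeros: 11101111000000. Divide by 1101 (XOR where the leading bit is 1):
  pos 0: 1110 XOR 1101 = 0011
  pos 2: 1111 XOR 1101 = 0010
  pos 4: 1011 XOR 1101 = 0110
  pos 5: 1100 XOR 1101 = 0001
  pos 8: 1000 XOR 1101 = 0101
  pos 9: 1010 XOR 1101 = 0111
  pos 10: 1110 XOR 1101 = 0011
Remainder (last 3 bits) = 011. This is the CRC / FCS.

011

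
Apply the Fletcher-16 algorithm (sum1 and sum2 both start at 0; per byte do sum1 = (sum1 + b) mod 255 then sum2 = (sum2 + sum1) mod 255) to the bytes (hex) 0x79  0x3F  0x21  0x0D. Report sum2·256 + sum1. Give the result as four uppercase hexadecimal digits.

F2E6

Running sums (mod 255):
  after byte 0 (0x79): sum1=121, sum2=121
  after byte 1 (0x3F): sum1=184, sum2=50
  after byte 2 (0x21): sum1=217, sum2=12
  after byte 3 (0x0D): sum1=230, sum2=242
Checksum = sum2·256 + sum1 = 242·256 + 230 = 62182 = 0xF2E6.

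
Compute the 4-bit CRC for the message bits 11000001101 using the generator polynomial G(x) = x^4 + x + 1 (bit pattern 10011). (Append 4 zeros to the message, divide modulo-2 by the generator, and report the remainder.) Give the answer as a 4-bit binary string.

Append 4 zeros: 110000011010000. Divide by 10011 (XOR where the leading bit is 1):
  pos 0: 11000 XOR 10011 = 01011
  pos 1: 10110 XOR 10011 = 00101
  pos 3: 10101 XOR 10011 = 00110
  pos 5: 11010 XOR 10011 = 01001
  pos 6: 10011 XOR 10011 = 00000
Remainder (last 4 bits) = 0000. This is the CRC / FCS.

0000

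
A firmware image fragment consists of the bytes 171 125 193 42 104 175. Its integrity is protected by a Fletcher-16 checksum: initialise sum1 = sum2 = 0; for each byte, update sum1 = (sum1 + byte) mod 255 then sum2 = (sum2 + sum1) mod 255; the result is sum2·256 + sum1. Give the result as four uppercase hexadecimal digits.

Running sums (mod 255):
  after byte 0 (171): sum1=171, sum2=171
  after byte 1 (125): sum1=41, sum2=212
  after byte 2 (193): sum1=234, sum2=191
  after byte 3 (42): sum1=21, sum2=212
  after byte 4 (104): sum1=125, sum2=82
  after byte 5 (175): sum1=45, sum2=127
Checksum = sum2·256 + sum1 = 127·256 + 45 = 32557 = 0x7F2D.

7F2D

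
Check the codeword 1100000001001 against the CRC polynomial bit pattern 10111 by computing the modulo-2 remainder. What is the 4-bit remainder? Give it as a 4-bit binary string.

0000

Modulo-2 division of 1100000001001 by 10111:
  pos 0: 11000 XOR 10111 = 01111
  pos 1: 11110 XOR 10111 = 01001
  pos 2: 10010 XOR 10111 = 00101
  pos 4: 10100 XOR 10111 = 00011
  pos 7: 11100 XOR 10111 = 01011
  pos 8: 10111 XOR 10111 = 00000
Remainder = 0000 (zero — the frame passes the CRC check).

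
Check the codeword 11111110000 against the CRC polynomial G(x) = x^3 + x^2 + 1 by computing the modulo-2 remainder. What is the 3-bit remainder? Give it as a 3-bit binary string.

000

Modulo-2 division of 11111110000 by 1101:
  pos 0: 1111 XOR 1101 = 0010
  pos 2: 1011 XOR 1101 = 0110
  pos 3: 1101 XOR 1101 = 0000
Remainder = 000 (zero — the frame passes the CRC check).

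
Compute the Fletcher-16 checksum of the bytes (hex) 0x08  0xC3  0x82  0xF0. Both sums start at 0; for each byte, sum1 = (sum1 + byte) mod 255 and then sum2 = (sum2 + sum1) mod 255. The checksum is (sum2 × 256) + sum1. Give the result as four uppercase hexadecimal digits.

Running sums (mod 255):
  after byte 0 (0x08): sum1=8, sum2=8
  after byte 1 (0xC3): sum1=203, sum2=211
  after byte 2 (0x82): sum1=78, sum2=34
  after byte 3 (0xF0): sum1=63, sum2=97
Checksum = sum2·256 + sum1 = 97·256 + 63 = 24895 = 0x613F.

613F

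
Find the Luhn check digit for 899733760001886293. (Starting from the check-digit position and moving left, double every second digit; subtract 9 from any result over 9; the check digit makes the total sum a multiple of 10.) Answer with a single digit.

8

Partial digits right→left: 3 9 2 6 8 8 1 0 0 0 6 7 3 3 7 9 9 8
Double every second digit counting from the check-digit position (so the 1st, 3rd, 5th, ... of the partial from the right).
  doubled (with −9 where >9): 6 4 7 2 0 3 6 5 9 → sum 42
  kept as-is: 9 6 8 0 0 7 3 9 8 → sum 50
Total = 42 + 50 = 92.
Check digit = (10 − (92 mod 10)) mod 10 = 8.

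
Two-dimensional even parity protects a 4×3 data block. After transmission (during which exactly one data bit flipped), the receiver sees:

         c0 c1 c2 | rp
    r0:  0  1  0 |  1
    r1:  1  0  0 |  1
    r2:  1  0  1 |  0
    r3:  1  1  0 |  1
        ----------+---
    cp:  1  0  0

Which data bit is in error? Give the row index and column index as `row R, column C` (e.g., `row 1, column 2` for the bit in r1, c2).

row 3, column 2

Recompute each row's even parity and compare to rp:
  r0: data parity 1, sent rp 1 → ok
  r1: data parity 1, sent rp 1 → ok
  r2: data parity 0, sent rp 0 → ok
  r3: data parity 0, sent rp 1 → mismatch
Recompute each column's even parity and compare to cp:
  c0: data parity 1, sent cp 1 → ok
  c1: data parity 0, sent cp 0 → ok
  c2: data parity 1, sent cp 0 → mismatch
Exactly one row (r3) and one column (c2) fail → the flipped bit is at their intersection.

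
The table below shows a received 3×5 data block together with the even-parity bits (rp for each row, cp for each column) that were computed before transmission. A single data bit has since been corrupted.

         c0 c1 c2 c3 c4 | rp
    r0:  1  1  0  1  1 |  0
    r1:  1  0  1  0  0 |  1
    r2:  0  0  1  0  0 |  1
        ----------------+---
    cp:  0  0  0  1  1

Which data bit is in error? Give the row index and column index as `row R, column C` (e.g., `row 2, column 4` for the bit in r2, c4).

row 1, column 1

Recompute each row's even parity and compare to rp:
  r0: data parity 0, sent rp 0 → ok
  r1: data parity 0, sent rp 1 → mismatch
  r2: data parity 1, sent rp 1 → ok
Recompute each column's even parity and compare to cp:
  c0: data parity 0, sent cp 0 → ok
  c1: data parity 1, sent cp 0 → mismatch
  c2: data parity 0, sent cp 0 → ok
  c3: data parity 1, sent cp 1 → ok
  c4: data parity 1, sent cp 1 → ok
Exactly one row (r1) and one column (c1) fail → the flipped bit is at their intersection.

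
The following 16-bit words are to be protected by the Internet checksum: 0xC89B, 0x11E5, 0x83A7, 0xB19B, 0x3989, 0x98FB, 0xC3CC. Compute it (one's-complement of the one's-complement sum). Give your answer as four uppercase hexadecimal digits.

59EA

One's-complement addition (fold any carry out of bit 15 back into bit 0):
  0xC89B + 0x11E5 = 0x0DA80
  0xDA80 + 0x83A7 = 0x15E27 → wrap carry → 0x5E28
  0x5E28 + 0xB19B = 0x10FC3 → wrap carry → 0x0FC4
  0x0FC4 + 0x3989 = 0x0494D
  0x494D + 0x98FB = 0x0E248
  0xE248 + 0xC3CC = 0x1A614 → wrap carry → 0xA615
One's-complement sum = 0xA615.
Checksum = ~0xA615 & 0xFFFF = 0x59EA.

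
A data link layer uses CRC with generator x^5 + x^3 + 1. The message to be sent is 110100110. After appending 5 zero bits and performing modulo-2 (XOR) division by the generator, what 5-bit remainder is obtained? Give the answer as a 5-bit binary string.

Append 5 zeros: 11010011000000. Divide by 101001 (XOR where the leading bit is 1):
  pos 0: 110100 XOR 101001 = 011101
  pos 1: 111011 XOR 101001 = 010010
  pos 2: 100101 XOR 101001 = 001100
  pos 4: 110000 XOR 101001 = 011001
  pos 5: 110010 XOR 101001 = 011011
  pos 6: 110110 XOR 101001 = 011111
  pos 7: 111110 XOR 101001 = 010111
  pos 8: 101110 XOR 101001 = 000111
Remainder (last 5 bits) = 00111. This is the CRC / FCS.

00111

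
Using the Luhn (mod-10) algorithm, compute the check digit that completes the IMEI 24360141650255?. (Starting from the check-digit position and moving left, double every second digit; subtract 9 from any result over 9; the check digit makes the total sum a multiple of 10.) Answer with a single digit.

9

Partial digits right→left: 5 5 2 0 5 6 1 4 1 0 6 3 4 2
Double every second digit counting from the check-digit position (so the 1st, 3rd, 5th, ... of the partial from the right).
  doubled (with −9 where >9): 1 4 1 2 2 3 8 → sum 21
  kept as-is: 5 0 6 4 0 3 2 → sum 20
Total = 21 + 20 = 41.
Check digit = (10 − (41 mod 10)) mod 10 = 9.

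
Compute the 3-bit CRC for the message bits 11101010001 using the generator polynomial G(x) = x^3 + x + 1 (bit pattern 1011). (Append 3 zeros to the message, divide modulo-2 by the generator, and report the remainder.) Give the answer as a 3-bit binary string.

Append 3 zeros: 11101010001000. Divide by 1011 (XOR where the leading bit is 1):
  pos 0: 1110 XOR 1011 = 0101
  pos 1: 1011 XOR 1011 = 0000
  pos 6: 1000 XOR 1011 = 0011
  pos 8: 1110 XOR 1011 = 0101
  pos 9: 1010 XOR 1011 = 0001
Remainder (last 3 bits) = 010. This is the CRC / FCS.

010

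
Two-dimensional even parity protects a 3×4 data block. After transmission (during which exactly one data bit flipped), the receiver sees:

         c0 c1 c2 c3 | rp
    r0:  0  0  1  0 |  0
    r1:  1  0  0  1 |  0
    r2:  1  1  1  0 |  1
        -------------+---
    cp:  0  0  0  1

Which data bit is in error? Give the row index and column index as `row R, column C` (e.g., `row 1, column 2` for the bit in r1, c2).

row 0, column 1

Recompute each row's even parity and compare to rp:
  r0: data parity 1, sent rp 0 → mismatch
  r1: data parity 0, sent rp 0 → ok
  r2: data parity 1, sent rp 1 → ok
Recompute each column's even parity and compare to cp:
  c0: data parity 0, sent cp 0 → ok
  c1: data parity 1, sent cp 0 → mismatch
  c2: data parity 0, sent cp 0 → ok
  c3: data parity 1, sent cp 1 → ok
Exactly one row (r0) and one column (c1) fail → the flipped bit is at their intersection.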